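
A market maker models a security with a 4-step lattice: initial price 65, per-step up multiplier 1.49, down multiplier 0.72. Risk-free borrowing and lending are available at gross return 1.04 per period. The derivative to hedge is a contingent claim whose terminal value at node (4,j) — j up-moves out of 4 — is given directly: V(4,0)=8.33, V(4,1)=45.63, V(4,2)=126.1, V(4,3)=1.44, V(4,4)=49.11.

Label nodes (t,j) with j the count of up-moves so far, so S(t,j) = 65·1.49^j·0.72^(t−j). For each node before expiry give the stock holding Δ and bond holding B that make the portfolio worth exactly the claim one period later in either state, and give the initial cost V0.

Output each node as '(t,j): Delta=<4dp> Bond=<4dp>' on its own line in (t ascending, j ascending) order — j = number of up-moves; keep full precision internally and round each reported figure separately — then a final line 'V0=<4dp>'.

(0,0): Delta=0.1312 Bond=44.8554
(1,0): Delta=0.7773 Bond=16.4094
(1,1): Delta=-0.3079 Bond=89.1750
(2,0): Delta=2.0472 Bond=-25.7234
(2,1): Delta=-0.0856 Bond=77.2380
(2,2): Delta=-0.4590 Bond=114.5444
(3,0): Delta=1.9967 Bond=-25.5268
(3,1): Delta=2.0815 Bond=-28.4756
(3,2): Delta=-1.5582 Bond=233.3319
(3,3): Delta=0.2879 Bond=-41.4755
V0=53.3814

The replicating-portfolio and risk-neutral prices coincide; use p* = (1.04−0.72)/(1.49−0.72) = 0.4156 for the latter.
At expiry t=4: V(4,0)=8.3300, V(4,1)=45.6300, V(4,2)=126.1000, V(4,3)=1.4400, V(4,4)=49.1100
(3,0): S=24.2611. Δ = (V_up−V_dn)/(S_up−S_dn) = (45.6300−8.3300)/(36.1491−17.4680) = 1.9967. V = [p*·45.6300 + (1−p*)·8.3300]/1.04 = 22.9147. B = V − Δ·S = -25.5268.
(3,1): S=50.2070. Δ = (V_up−V_dn)/(S_up−S_dn) = (126.1000−45.6300)/(74.8085−36.1491) = 2.0815. V = [p*·126.1000 + (1−p*)·45.6300]/1.04 = 76.0308. B = V − Δ·S = -28.4756.
(3,2): S=103.9007. Δ = (V_up−V_dn)/(S_up−S_dn) = (1.4400−126.1000)/(154.8120−74.8085) = -1.5582. V = [p*·1.4400 + (1−p*)·126.1000]/1.04 = 71.4358. B = V − Δ·S = 233.3319.
(3,3): S=215.0167. Δ = (V_up−V_dn)/(S_up−S_dn) = (49.1100−1.4400)/(320.3749−154.8120) = 0.2879. V = [p*·49.1100 + (1−p*)·1.4400]/1.04 = 20.4336. B = V − Δ·S = -41.4755.
(2,0): S=33.6960. Δ = (V_up−V_dn)/(S_up−S_dn) = (76.0308−22.9147)/(50.2070−24.2611) = 2.0472. V = [p*·76.0308 + (1−p*)·22.9147]/1.04 = 43.2586. B = V − Δ·S = -25.7234.
(2,1): S=69.7320. Δ = (V_up−V_dn)/(S_up−S_dn) = (71.4358−76.0308)/(103.9007−50.2070) = -0.0856. V = [p*·71.4358 + (1−p*)·76.0308]/1.04 = 71.2704. B = V − Δ·S = 77.2380.
(2,2): S=144.3065. Δ = (V_up−V_dn)/(S_up−S_dn) = (20.4336−71.4358)/(215.0167−103.9007) = -0.4590. V = [p*·20.4336 + (1−p*)·71.4358]/1.04 = 48.3078. B = V − Δ·S = 114.5444.
(1,0): S=46.8000. Δ = (V_up−V_dn)/(S_up−S_dn) = (71.2704−43.2586)/(69.7320−33.6960) = 0.7773. V = [p*·71.2704 + (1−p*)·43.2586]/1.04 = 52.7883. B = V − Δ·S = 16.4094.
(1,1): S=96.8500. Δ = (V_up−V_dn)/(S_up−S_dn) = (48.3078−71.2704)/(144.3065−69.7320) = -0.3079. V = [p*·48.3078 + (1−p*)·71.2704]/1.04 = 59.3534. B = V − Δ·S = 89.1750.
(0,0): S=65.0000. Δ = (V_up−V_dn)/(S_up−S_dn) = (59.3534−52.7883)/(96.8500−46.8000) = 0.1312. V = [p*·59.3534 + (1−p*)·52.7883]/1.04 = 53.3814. B = V − Δ·S = 44.8554.
Check: Δ(0,0)·S0 + B(0,0) = 53.3814 = V0.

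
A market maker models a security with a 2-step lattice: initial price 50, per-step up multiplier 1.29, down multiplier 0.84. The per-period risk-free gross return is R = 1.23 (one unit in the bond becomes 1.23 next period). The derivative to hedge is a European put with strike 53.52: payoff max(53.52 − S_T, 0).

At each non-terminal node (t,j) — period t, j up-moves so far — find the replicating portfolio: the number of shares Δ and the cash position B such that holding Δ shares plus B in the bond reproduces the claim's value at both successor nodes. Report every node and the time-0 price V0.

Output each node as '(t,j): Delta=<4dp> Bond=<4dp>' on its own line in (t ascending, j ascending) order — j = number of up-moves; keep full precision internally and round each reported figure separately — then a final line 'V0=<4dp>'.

Under the risk-neutral measure, an up-move has probability p* = (R−d)/(u−d) = 0.8667 and values discount at R = 1.23.
Payoff layer (t=2): V(2,0)=18.2400, V(2,1)=0.0000, V(2,2)=0.0000
(1,0): S=42.0000. Δ = (V_up−V_dn)/(S_up−S_dn) = (0.0000−18.2400)/(54.1800−35.2800) = -0.9651. V = [p*·0.0000 + (1−p*)·18.2400]/1.23 = 1.9772. B = V − Δ·S = 42.5106.
(1,1): S=64.5000. Δ = (V_up−V_dn)/(S_up−S_dn) = (0.0000−0.0000)/(83.2050−54.1800) = 0.0000. V = [p*·0.0000 + (1−p*)·0.0000]/1.23 = 0.0000. B = V − Δ·S = 0.0000.
(0,0): S=50.0000. Δ = (V_up−V_dn)/(S_up−S_dn) = (0.0000−1.9772)/(64.5000−42.0000) = -0.0879. V = [p*·0.0000 + (1−p*)·1.9772]/1.23 = 0.2143. B = V − Δ·S = 4.6082.
The time-0 hedge costs 0.2143, which is the no-arbitrage price.

(0,0): Delta=-0.0879 Bond=4.6082
(1,0): Delta=-0.9651 Bond=42.5106
(1,1): Delta=0.0000 Bond=0.0000
V0=0.2143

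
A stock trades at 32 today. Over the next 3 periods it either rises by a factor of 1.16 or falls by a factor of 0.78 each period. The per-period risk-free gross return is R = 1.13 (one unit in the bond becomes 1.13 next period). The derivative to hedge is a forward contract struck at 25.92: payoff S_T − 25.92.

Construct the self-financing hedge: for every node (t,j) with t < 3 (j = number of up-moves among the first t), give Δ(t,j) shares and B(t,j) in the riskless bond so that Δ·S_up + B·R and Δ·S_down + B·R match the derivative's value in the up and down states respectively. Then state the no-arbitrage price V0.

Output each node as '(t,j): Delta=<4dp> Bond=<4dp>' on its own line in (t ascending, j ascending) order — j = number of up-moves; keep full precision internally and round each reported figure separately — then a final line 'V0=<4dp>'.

(0,0): Delta=1.0000 Bond=-17.9639
(1,0): Delta=1.0000 Bond=-20.2992
(1,1): Delta=1.0000 Bond=-20.2992
(2,0): Delta=1.0000 Bond=-22.9381
(2,1): Delta=1.0000 Bond=-22.9381
(2,2): Delta=1.0000 Bond=-22.9381
V0=14.0361

Under the risk-neutral measure, an up-move has probability p* = (R−d)/(u−d) = 0.9211 and values discount at R = 1.13.
Terminal payoffs: V(3,0)=-10.7343, V(3,1)=-3.3362, V(3,2)=7.6662, V(3,3)=24.0287
Node (2,0) S=19.4688: V=(p*·-3.3362+(1−p*)·-10.7343)/1.13=-3.4693; Δ=(-3.3362−-10.7343)/(22.5838−15.1857)=1.0000; B=V−Δ·S=-22.9381
Node (2,1) S=28.9536: V=(p*·7.6662+(1−p*)·-3.3362)/1.13=6.0155; Δ=(7.6662−-3.3362)/(33.5862−22.5838)=1.0000; B=V−Δ·S=-22.9381
Node (2,2) S=43.0592: V=(p*·24.0287+(1−p*)·7.6662)/1.13=20.1211; Δ=(24.0287−7.6662)/(49.9487−33.5862)=1.0000; B=V−Δ·S=-22.9381
Node (1,0) S=24.9600: V=(p*·6.0155+(1−p*)·-3.4693)/1.13=4.6608; Δ=(6.0155−-3.4693)/(28.9536−19.4688)=1.0000; B=V−Δ·S=-20.2992
Node (1,1) S=37.1200: V=(p*·20.1211+(1−p*)·6.0155)/1.13=16.8208; Δ=(20.1211−6.0155)/(43.0592−28.9536)=1.0000; B=V−Δ·S=-20.2992
Node (0,0) S=32.0000: V=(p*·16.8208+(1−p*)·4.6608)/1.13=14.0361; Δ=(16.8208−4.6608)/(37.1200−24.9600)=1.0000; B=V−Δ·S=-17.9639
The time-0 hedge costs 14.0361, which is the no-arbitrage price.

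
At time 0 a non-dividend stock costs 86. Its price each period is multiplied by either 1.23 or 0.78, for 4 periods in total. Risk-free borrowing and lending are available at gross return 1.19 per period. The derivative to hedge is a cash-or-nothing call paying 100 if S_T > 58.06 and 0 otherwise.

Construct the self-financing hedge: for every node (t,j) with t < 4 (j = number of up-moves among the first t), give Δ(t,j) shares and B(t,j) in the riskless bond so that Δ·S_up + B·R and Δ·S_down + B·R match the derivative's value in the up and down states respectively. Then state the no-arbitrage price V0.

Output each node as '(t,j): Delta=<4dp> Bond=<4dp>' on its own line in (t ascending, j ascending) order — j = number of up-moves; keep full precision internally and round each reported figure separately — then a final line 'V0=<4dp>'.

Under the risk-neutral measure, an up-move has probability p* = (R−d)/(u−d) = 0.9111 and values discount at R = 1.19.
Terminal values V(4,·): V(4,0)=0.0000, V(4,1)=0.0000, V(4,2)=100.0000, V(4,3)=100.0000, V(4,4)=100.0000
Node (3,0) S=40.8115: V=(p*·0.0000+(1−p*)·0.0000)/1.19=0.0000; Δ=(0.0000−0.0000)/(50.1981−31.8329)=0.0000; B=V−Δ·S=0.0000
Node (3,1) S=64.3566: V=(p*·100.0000+(1−p*)·0.0000)/1.19=76.5640; Δ=(100.0000−0.0000)/(79.1586−50.1981)=3.4530; B=V−Δ·S=-145.6583
Node (3,2) S=101.4853: V=(p*·100.0000+(1−p*)·100.0000)/1.19=84.0336; Δ=(100.0000−100.0000)/(124.8270−79.1586)=0.0000; B=V−Δ·S=84.0336
Node (3,3) S=160.0346: V=(p*·100.0000+(1−p*)·100.0000)/1.19=84.0336; Δ=(100.0000−100.0000)/(196.8425−124.8270)=0.0000; B=V−Δ·S=84.0336
Node (2,0) S=52.3224: V=(p*·76.5640+(1−p*)·0.0000)/1.19=58.6204; Δ=(76.5640−0.0000)/(64.3566−40.8115)=3.2518; B=V−Δ·S=-111.5217
Node (2,1) S=82.5084: V=(p*·84.0336+(1−p*)·76.5640)/1.19=70.0585; Δ=(84.0336−76.5640)/(101.4853−64.3566)=0.2012; B=V−Δ·S=53.4593
Node (2,2) S=130.1094: V=(p*·84.0336+(1−p*)·84.0336)/1.19=70.6165; Δ=(84.0336−84.0336)/(160.0346−101.4853)=0.0000; B=V−Δ·S=70.6165
Node (1,0) S=67.0800: V=(p*·70.0585+(1−p*)·58.6204)/1.19=58.0183; Δ=(70.0585−58.6204)/(82.5084−52.3224)=0.3789; B=V−Δ·S=32.6003
Node (1,1) S=105.7800: V=(p*·70.6165+(1−p*)·70.0585)/1.19=59.2999; Δ=(70.6165−70.0585)/(130.1094−82.5084)=0.0117; B=V−Δ·S=58.0600
Node (0,0) S=86.0000: V=(p*·59.2999+(1−p*)·58.0183)/1.19=49.7361; Δ=(59.2999−58.0183)/(105.7800−67.0800)=0.0331; B=V−Δ·S=46.8882
The time-0 hedge costs 49.7361, which is the no-arbitrage price.

(0,0): Delta=0.0331 Bond=46.8882
(1,0): Delta=0.3789 Bond=32.6003
(1,1): Delta=0.0117 Bond=58.0600
(2,0): Delta=3.2518 Bond=-111.5217
(2,1): Delta=0.2012 Bond=53.4593
(2,2): Delta=0.0000 Bond=70.6165
(3,0): Delta=0.0000 Bond=0.0000
(3,1): Delta=3.4530 Bond=-145.6583
(3,2): Delta=0.0000 Bond=84.0336
(3,3): Delta=0.0000 Bond=84.0336
V0=49.7361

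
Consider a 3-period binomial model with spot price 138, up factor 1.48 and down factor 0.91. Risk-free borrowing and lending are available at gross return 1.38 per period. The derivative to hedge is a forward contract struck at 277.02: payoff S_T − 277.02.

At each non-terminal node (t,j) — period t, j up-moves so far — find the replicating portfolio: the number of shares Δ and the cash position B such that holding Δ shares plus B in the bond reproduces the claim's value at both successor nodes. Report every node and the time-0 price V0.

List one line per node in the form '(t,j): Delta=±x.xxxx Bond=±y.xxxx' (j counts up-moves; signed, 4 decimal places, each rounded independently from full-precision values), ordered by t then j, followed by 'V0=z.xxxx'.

Since d<R<u, set p* = (R−d)/(u−d) = 0.8246; price each node as the discounted p*-expectation of its children.
At expiry t=3: V(3,0)=-173.0272, V(3,1)=-107.8889, V(3,2)=-1.9496, V(3,3)=170.3473
Node (2,0) S=114.2778: V=(p*·-107.8889+(1−p*)·-173.0272)/1.38=-86.4613; Δ=(-107.8889−-173.0272)/(169.1311−103.9928)=1.0000; B=V−Δ·S=-200.7391
Node (2,1) S=185.8584: V=(p*·-1.9496+(1−p*)·-107.8889)/1.38=-14.8807; Δ=(-1.9496−-107.8889)/(275.0704−169.1311)=1.0000; B=V−Δ·S=-200.7391
Node (2,2) S=302.2752: V=(p*·170.3473+(1−p*)·-1.9496)/1.38=101.5361; Δ=(170.3473−-1.9496)/(447.3673−275.0704)=1.0000; B=V−Δ·S=-200.7391
Node (1,0) S=125.5800: V=(p*·-14.8807+(1−p*)·-86.4613)/1.38=-19.8831; Δ=(-14.8807−-86.4613)/(185.8584−114.2778)=1.0000; B=V−Δ·S=-145.4631
Node (1,1) S=204.2400: V=(p*·101.5361+(1−p*)·-14.8807)/1.38=58.7769; Δ=(101.5361−-14.8807)/(302.2752−185.8584)=1.0000; B=V−Δ·S=-145.4631
Node (0,0) S=138.0000: V=(p*·58.7769+(1−p*)·-19.8831)/1.38=32.5919; Δ=(58.7769−-19.8831)/(204.2400−125.5800)=1.0000; B=V−Δ·S=-105.4081
Check: Δ(0,0)·S0 + B(0,0) = 32.5919 = V0.

(0,0): Delta=1.0000 Bond=-105.4081
(1,0): Delta=1.0000 Bond=-145.4631
(1,1): Delta=1.0000 Bond=-145.4631
(2,0): Delta=1.0000 Bond=-200.7391
(2,1): Delta=1.0000 Bond=-200.7391
(2,2): Delta=1.0000 Bond=-200.7391
V0=32.5919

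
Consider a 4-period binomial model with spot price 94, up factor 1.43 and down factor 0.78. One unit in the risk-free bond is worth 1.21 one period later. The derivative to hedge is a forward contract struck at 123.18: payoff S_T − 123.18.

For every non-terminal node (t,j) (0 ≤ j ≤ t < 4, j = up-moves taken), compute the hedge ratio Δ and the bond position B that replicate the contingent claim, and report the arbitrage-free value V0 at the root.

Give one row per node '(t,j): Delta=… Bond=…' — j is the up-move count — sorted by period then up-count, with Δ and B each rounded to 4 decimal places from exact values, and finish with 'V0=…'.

The replicating-portfolio and risk-neutral prices coincide; use p* = (1.21−0.78)/(1.43−0.78) = 0.6615 for the latter.
Payoff layer (t=4): V(4,0)=-88.3858, V(4,1)=-59.3907, V(4,2)=-6.2330, V(4,3)=91.2229, V(4,4)=269.8919
Node (3,0) S=44.6079: V=(p*·-59.3907+(1−p*)·-88.3858)/1.21=-57.1938; Δ=(-59.3907−-88.3858)/(63.7893−34.7942)=1.0000; B=V−Δ·S=-101.8017
Node (3,1) S=81.7811: V=(p*·-6.2330+(1−p*)·-59.3907)/1.21=-20.0205; Δ=(-6.2330−-59.3907)/(116.9470−63.7893)=1.0000; B=V−Δ·S=-101.8017
Node (3,2) S=149.9321: V=(p*·91.2229+(1−p*)·-6.2330)/1.21=48.1304; Δ=(91.2229−-6.2330)/(214.4029−116.9470)=1.0000; B=V−Δ·S=-101.8017
Node (3,3) S=274.8755: V=(p*·269.8919+(1−p*)·91.2229)/1.21=173.0738; Δ=(269.8919−91.2229)/(393.0719−214.4029)=1.0000; B=V−Δ·S=-101.8017
Node (2,0) S=57.1896: V=(p*·-20.0205+(1−p*)·-57.1938)/1.21=-26.9440; Δ=(-20.0205−-57.1938)/(81.7811−44.6079)=1.0000; B=V−Δ·S=-84.1336
Node (2,1) S=104.8476: V=(p*·48.1304+(1−p*)·-20.0205)/1.21=20.7140; Δ=(48.1304−-20.0205)/(149.9321−81.7811)=1.0000; B=V−Δ·S=-84.1336
Node (2,2) S=192.2206: V=(p*·173.0738+(1−p*)·48.1304)/1.21=108.0870; Δ=(173.0738−48.1304)/(274.8755−149.9321)=1.0000; B=V−Δ·S=-84.1336
Node (1,0) S=73.3200: V=(p*·20.7140+(1−p*)·-26.9440)/1.21=3.7881; Δ=(20.7140−-26.9440)/(104.8476−57.1896)=1.0000; B=V−Δ·S=-69.5319
Node (1,1) S=134.4200: V=(p*·108.0870+(1−p*)·20.7140)/1.21=64.8881; Δ=(108.0870−20.7140)/(192.2206−104.8476)=1.0000; B=V−Δ·S=-69.5319
Node (0,0) S=94.0000: V=(p*·64.8881+(1−p*)·3.7881)/1.21=36.5356; Δ=(64.8881−3.7881)/(134.4200−73.3200)=1.0000; B=V−Δ·S=-57.4644
Root portfolio cost Δ·94+B reproduces V0=36.5356.

(0,0): Delta=1.0000 Bond=-57.4644
(1,0): Delta=1.0000 Bond=-69.5319
(1,1): Delta=1.0000 Bond=-69.5319
(2,0): Delta=1.0000 Bond=-84.1336
(2,1): Delta=1.0000 Bond=-84.1336
(2,2): Delta=1.0000 Bond=-84.1336
(3,0): Delta=1.0000 Bond=-101.8017
(3,1): Delta=1.0000 Bond=-101.8017
(3,2): Delta=1.0000 Bond=-101.8017
(3,3): Delta=1.0000 Bond=-101.8017
V0=36.5356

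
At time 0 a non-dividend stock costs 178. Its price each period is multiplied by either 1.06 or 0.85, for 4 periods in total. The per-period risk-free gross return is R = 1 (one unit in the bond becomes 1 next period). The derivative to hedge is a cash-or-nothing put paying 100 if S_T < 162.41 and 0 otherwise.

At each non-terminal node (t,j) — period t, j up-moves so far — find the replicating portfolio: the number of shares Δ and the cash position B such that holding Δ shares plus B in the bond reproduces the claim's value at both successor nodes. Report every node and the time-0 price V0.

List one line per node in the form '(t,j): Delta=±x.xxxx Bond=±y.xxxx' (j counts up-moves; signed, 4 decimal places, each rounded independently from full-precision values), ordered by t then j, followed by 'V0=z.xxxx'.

Risk-neutral probability p* = (R−d)/(u−d) = (1−0.85)/(1.06−0.85) = 0.7143.
Payoff layer (t=4): V(4,0)=100.0000, V(4,1)=100.0000, V(4,2)=100.0000, V(4,3)=0.0000, V(4,4)=0.0000
(3,0): S=109.3142. Δ = (V_up−V_dn)/(S_up−S_dn) = (100.0000−100.0000)/(115.8731−92.9171) = 0.0000. V = [p*·100.0000 + (1−p*)·100.0000]/1 = 100.0000. B = V − Δ·S = 100.0000.
(3,1): S=136.3213. Δ = (V_up−V_dn)/(S_up−S_dn) = (100.0000−100.0000)/(144.5006−115.8731) = 0.0000. V = [p*·100.0000 + (1−p*)·100.0000]/1 = 100.0000. B = V − Δ·S = 100.0000.
(3,2): S=170.0007. Δ = (V_up−V_dn)/(S_up−S_dn) = (0.0000−100.0000)/(180.2007−144.5006) = -2.8011. V = [p*·0.0000 + (1−p*)·100.0000]/1 = 28.5714. B = V − Δ·S = 504.7619.
(3,3): S=212.0008. Δ = (V_up−V_dn)/(S_up−S_dn) = (0.0000−0.0000)/(224.7209−180.2007) = 0.0000. V = [p*·0.0000 + (1−p*)·0.0000]/1 = 0.0000. B = V − Δ·S = 0.0000.
(2,0): S=128.6050. Δ = (V_up−V_dn)/(S_up−S_dn) = (100.0000−100.0000)/(136.3213−109.3142) = 0.0000. V = [p*·100.0000 + (1−p*)·100.0000]/1 = 100.0000. B = V − Δ·S = 100.0000.
(2,1): S=160.3780. Δ = (V_up−V_dn)/(S_up−S_dn) = (28.5714−100.0000)/(170.0007−136.3213) = -2.1208. V = [p*·28.5714 + (1−p*)·100.0000]/1 = 48.9796. B = V − Δ·S = 389.1156.
(2,2): S=200.0008. Δ = (V_up−V_dn)/(S_up−S_dn) = (0.0000−28.5714)/(212.0008−170.0007) = -0.6803. V = [p*·0.0000 + (1−p*)·28.5714]/1 = 8.1633. B = V − Δ·S = 144.2177.
(1,0): S=151.3000. Δ = (V_up−V_dn)/(S_up−S_dn) = (48.9796−100.0000)/(160.3780−128.6050) = -1.6058. V = [p*·48.9796 + (1−p*)·100.0000]/1 = 63.5569. B = V − Δ·S = 306.5112.
(1,1): S=188.6800. Δ = (V_up−V_dn)/(S_up−S_dn) = (8.1633−48.9796)/(200.0008−160.3780) = -1.0301. V = [p*·8.1633 + (1−p*)·48.9796]/1 = 19.8251. B = V − Δ·S = 214.1885.
(0,0): S=178.0000. Δ = (V_up−V_dn)/(S_up−S_dn) = (19.8251−63.5569)/(188.6800−151.3000) = -1.1699. V = [p*·19.8251 + (1−p*)·63.5569]/1 = 32.3199. B = V − Δ·S = 240.5664.
Root portfolio cost Δ·178+B reproduces V0=32.3199.

(0,0): Delta=-1.1699 Bond=240.5664
(1,0): Delta=-1.6058 Bond=306.5112
(1,1): Delta=-1.0301 Bond=214.1885
(2,0): Delta=0.0000 Bond=100.0000
(2,1): Delta=-2.1208 Bond=389.1156
(2,2): Delta=-0.6803 Bond=144.2177
(3,0): Delta=0.0000 Bond=100.0000
(3,1): Delta=0.0000 Bond=100.0000
(3,2): Delta=-2.8011 Bond=504.7619
(3,3): Delta=0.0000 Bond=0.0000
V0=32.3199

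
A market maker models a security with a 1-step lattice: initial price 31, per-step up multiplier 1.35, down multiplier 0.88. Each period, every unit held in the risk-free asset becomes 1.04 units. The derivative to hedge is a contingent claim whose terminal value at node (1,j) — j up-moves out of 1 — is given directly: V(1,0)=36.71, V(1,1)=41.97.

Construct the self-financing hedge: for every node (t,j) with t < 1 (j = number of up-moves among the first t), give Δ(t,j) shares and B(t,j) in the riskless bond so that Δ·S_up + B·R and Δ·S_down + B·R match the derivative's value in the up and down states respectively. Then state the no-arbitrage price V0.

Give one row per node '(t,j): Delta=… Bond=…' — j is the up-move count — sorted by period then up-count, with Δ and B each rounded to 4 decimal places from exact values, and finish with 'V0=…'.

(0,0): Delta=0.3610 Bond=25.8284
V0=37.0198

No-arbitrage ⇒ martingale measure with p* = (R−d)/(u−d) = 0.3404.
Terminal payoffs: V(1,0)=36.7100, V(1,1)=41.9700
Node (0,0) S=31.0000: V=(p*·41.9700+(1−p*)·36.7100)/1.04=37.0198; Δ=(41.9700−36.7100)/(41.8500−27.2800)=0.3610; B=V−Δ·S=25.8284
Check: Δ(0,0)·S0 + B(0,0) = 37.0198 = V0.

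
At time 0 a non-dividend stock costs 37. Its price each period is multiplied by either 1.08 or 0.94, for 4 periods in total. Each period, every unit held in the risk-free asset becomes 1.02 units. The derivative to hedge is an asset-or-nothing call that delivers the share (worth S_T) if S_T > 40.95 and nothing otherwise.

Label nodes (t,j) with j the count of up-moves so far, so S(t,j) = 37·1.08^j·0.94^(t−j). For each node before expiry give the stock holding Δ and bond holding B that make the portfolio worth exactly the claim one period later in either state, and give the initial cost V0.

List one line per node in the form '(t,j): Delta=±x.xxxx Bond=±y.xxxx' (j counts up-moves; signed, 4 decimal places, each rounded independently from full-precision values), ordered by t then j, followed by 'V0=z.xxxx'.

No-arbitrage ⇒ martingale measure with p* = (R−d)/(u−d) = 0.5714.
At expiry t=4: V(4,0)=0.0000, V(4,1)=0.0000, V(4,2)=0.0000, V(4,3)=43.8128, V(4,4)=50.3381
(3,0): S=30.7316. Δ = (V_up−V_dn)/(S_up−S_dn) = (0.0000−0.0000)/(33.1901−28.8877) = 0.0000. V = [p*·0.0000 + (1−p*)·0.0000]/1.02 = 0.0000. B = V − Δ·S = 0.0000.
(3,1): S=35.3087. Δ = (V_up−V_dn)/(S_up−S_dn) = (0.0000−0.0000)/(38.1333−33.1901) = 0.0000. V = [p*·0.0000 + (1−p*)·0.0000]/1.02 = 0.0000. B = V − Δ·S = 0.0000.
(3,2): S=40.5674. Δ = (V_up−V_dn)/(S_up−S_dn) = (43.8128−0.0000)/(43.8128−38.1333) = 7.7143. V = [p*·43.8128 + (1−p*)·0.0000]/1.02 = 24.5450. B = V − Δ·S = -288.4035.
(3,3): S=46.6093. Δ = (V_up−V_dn)/(S_up−S_dn) = (50.3381−43.8128)/(50.3381−43.8128) = 1.0000. V = [p*·50.3381 + (1−p*)·43.8128]/1.02 = 46.6093. B = V − Δ·S = 0.0000.
(2,0): S=32.6932. Δ = (V_up−V_dn)/(S_up−S_dn) = (0.0000−0.0000)/(35.3087−30.7316) = 0.0000. V = [p*·0.0000 + (1−p*)·0.0000]/1.02 = 0.0000. B = V − Δ·S = 0.0000.
(2,1): S=37.5624. Δ = (V_up−V_dn)/(S_up−S_dn) = (24.5450−0.0000)/(40.5674−35.3087) = 4.6675. V = [p*·24.5450 + (1−p*)·0.0000]/1.02 = 13.7507. B = V − Δ·S = -161.5706.
(2,2): S=43.1568. Δ = (V_up−V_dn)/(S_up−S_dn) = (46.6093−24.5450)/(46.6093−40.5674) = 3.6519. V = [p*·46.6093 + (1−p*)·24.5450]/1.02 = 36.4247. B = V − Δ·S = -121.1779.
(1,0): S=34.7800. Δ = (V_up−V_dn)/(S_up−S_dn) = (13.7507−0.0000)/(37.5624−32.6932) = 2.8240. V = [p*·13.7507 + (1−p*)·0.0000]/1.02 = 7.7035. B = V − Δ·S = -90.5157.
(1,1): S=39.9600. Δ = (V_up−V_dn)/(S_up−S_dn) = (36.4247−13.7507)/(43.1568−37.5624) = 4.0530. V = [p*·36.4247 + (1−p*)·13.7507]/1.02 = 26.1836. B = V − Δ·S = -135.7736.
(0,0): S=37.0000. Δ = (V_up−V_dn)/(S_up−S_dn) = (26.1836−7.7035)/(39.9600−34.7800) = 3.5676. V = [p*·26.1836 + (1−p*)·7.7035]/1.02 = 17.9054. B = V − Δ·S = -114.0955.
Each (Δ,B) replicates both successor values, so the strategy is self-financing and V0 is arbitrage-free.

(0,0): Delta=3.5676 Bond=-114.0955
(1,0): Delta=2.8240 Bond=-90.5157
(1,1): Delta=4.0530 Bond=-135.7736
(2,0): Delta=0.0000 Bond=0.0000
(2,1): Delta=4.6675 Bond=-161.5706
(2,2): Delta=3.6519 Bond=-121.1779
(3,0): Delta=0.0000 Bond=0.0000
(3,1): Delta=0.0000 Bond=0.0000
(3,2): Delta=7.7143 Bond=-288.4035
(3,3): Delta=1.0000 Bond=0.0000
V0=17.9054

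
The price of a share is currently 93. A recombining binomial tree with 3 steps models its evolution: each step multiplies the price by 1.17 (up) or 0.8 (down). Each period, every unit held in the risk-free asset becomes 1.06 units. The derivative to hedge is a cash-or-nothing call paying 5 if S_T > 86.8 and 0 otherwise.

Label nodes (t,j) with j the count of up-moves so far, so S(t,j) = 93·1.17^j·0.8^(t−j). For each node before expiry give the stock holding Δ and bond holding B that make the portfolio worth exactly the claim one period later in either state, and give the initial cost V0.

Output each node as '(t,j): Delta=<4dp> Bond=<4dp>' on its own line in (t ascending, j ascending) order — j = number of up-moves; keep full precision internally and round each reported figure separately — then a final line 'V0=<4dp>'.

Risk-neutral probability p* = (R−d)/(u−d) = (1.06−0.8)/(1.17−0.8) = 0.7027.
At expiry t=3: V(3,0)=0.0000, V(3,1)=0.0000, V(3,2)=5.0000, V(3,3)=5.0000
(2,0): S=59.5200. Δ = (V_up−V_dn)/(S_up−S_dn) = (0.0000−0.0000)/(69.6384−47.6160) = 0.0000. V = [p*·0.0000 + (1−p*)·0.0000]/1.06 = 0.0000. B = V − Δ·S = 0.0000.
(2,1): S=87.0480. Δ = (V_up−V_dn)/(S_up−S_dn) = (5.0000−0.0000)/(101.8462−69.6384) = 0.1552. V = [p*·5.0000 + (1−p*)·0.0000]/1.06 = 3.3146. B = V − Δ·S = -10.1989.
(2,2): S=127.3077. Δ = (V_up−V_dn)/(S_up−S_dn) = (5.0000−5.0000)/(148.9500−101.8462) = 0.0000. V = [p*·5.0000 + (1−p*)·5.0000]/1.06 = 4.7170. B = V − Δ·S = 4.7170.
(1,0): S=74.4000. Δ = (V_up−V_dn)/(S_up−S_dn) = (3.3146−0.0000)/(87.0480−59.5200) = 0.1204. V = [p*·3.3146 + (1−p*)·0.0000]/1.06 = 2.1974. B = V − Δ·S = -6.7611.
(1,1): S=108.8100. Δ = (V_up−V_dn)/(S_up−S_dn) = (4.7170−3.3146)/(127.3077−87.0480) = 0.0348. V = [p*·4.7170 + (1−p*)·3.3146]/1.06 = 4.0567. B = V − Δ·S = 0.2665.
(0,0): S=93.0000. Δ = (V_up−V_dn)/(S_up−S_dn) = (4.0567−2.1974)/(108.8100−74.4000) = 0.0540. V = [p*·4.0567 + (1−p*)·2.1974]/1.06 = 3.3056. B = V − Δ·S = -1.7196.
The time-0 hedge costs 3.3056, which is the no-arbitrage price.

(0,0): Delta=0.0540 Bond=-1.7196
(1,0): Delta=0.1204 Bond=-6.7611
(1,1): Delta=0.0348 Bond=0.2665
(2,0): Delta=0.0000 Bond=0.0000
(2,1): Delta=0.1552 Bond=-10.1989
(2,2): Delta=0.0000 Bond=4.7170
V0=3.3056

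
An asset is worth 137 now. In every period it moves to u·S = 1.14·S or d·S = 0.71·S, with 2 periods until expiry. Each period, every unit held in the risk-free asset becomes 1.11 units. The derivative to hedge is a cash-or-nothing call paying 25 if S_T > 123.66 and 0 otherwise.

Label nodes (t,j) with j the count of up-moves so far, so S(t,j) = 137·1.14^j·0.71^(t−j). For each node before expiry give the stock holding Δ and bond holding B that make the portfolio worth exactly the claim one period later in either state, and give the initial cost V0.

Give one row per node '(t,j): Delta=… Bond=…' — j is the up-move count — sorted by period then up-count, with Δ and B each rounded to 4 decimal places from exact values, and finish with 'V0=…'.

(0,0): Delta=0.3556 Bond=-31.1656
(1,0): Delta=0.0000 Bond=0.0000
(1,1): Delta=0.3723 Bond=-37.1884
V0=17.5581

Under the risk-neutral measure, an up-move has probability p* = (R−d)/(u−d) = 0.9302 and values discount at R = 1.11.
Payoff layer (t=2): V(2,0)=0.0000, V(2,1)=0.0000, V(2,2)=25.0000
(1,0): S=97.2700. Δ = (V_up−V_dn)/(S_up−S_dn) = (0.0000−0.0000)/(110.8878−69.0617) = 0.0000. V = [p*·0.0000 + (1−p*)·0.0000]/1.11 = 0.0000. B = V − Δ·S = 0.0000.
(1,1): S=156.1800. Δ = (V_up−V_dn)/(S_up−S_dn) = (25.0000−0.0000)/(178.0452−110.8878) = 0.3723. V = [p*·25.0000 + (1−p*)·0.0000]/1.11 = 20.9512. B = V − Δ·S = -37.1884.
(0,0): S=137.0000. Δ = (V_up−V_dn)/(S_up−S_dn) = (20.9512−0.0000)/(156.1800−97.2700) = 0.3556. V = [p*·20.9512 + (1−p*)·0.0000]/1.11 = 17.5581. B = V − Δ·S = -31.1656.
Each (Δ,B) replicates both successor values, so the strategy is self-financing and V0 is arbitrage-free.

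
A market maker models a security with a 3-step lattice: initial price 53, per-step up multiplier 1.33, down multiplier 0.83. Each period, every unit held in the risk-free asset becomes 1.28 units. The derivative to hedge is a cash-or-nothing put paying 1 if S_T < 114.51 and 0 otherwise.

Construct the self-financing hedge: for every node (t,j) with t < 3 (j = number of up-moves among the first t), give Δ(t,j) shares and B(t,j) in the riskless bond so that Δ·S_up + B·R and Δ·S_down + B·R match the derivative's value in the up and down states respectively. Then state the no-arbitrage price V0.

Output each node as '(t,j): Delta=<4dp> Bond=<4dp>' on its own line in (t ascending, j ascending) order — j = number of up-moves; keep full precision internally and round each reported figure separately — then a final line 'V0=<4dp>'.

No-arbitrage ⇒ martingale measure with p* = (R−d)/(u−d) = 0.9000.
At expiry t=3: V(3,0)=1.0000, V(3,1)=1.0000, V(3,2)=1.0000, V(3,3)=0.0000
(2,0): S=36.5117. Δ = (V_up−V_dn)/(S_up−S_dn) = (1.0000−1.0000)/(48.5606−30.3047) = 0.0000. V = [p*·1.0000 + (1−p*)·1.0000]/1.28 = 0.7812. B = V − Δ·S = 0.7812.
(2,1): S=58.5067. Δ = (V_up−V_dn)/(S_up−S_dn) = (1.0000−1.0000)/(77.8139−48.5606) = 0.0000. V = [p*·1.0000 + (1−p*)·1.0000]/1.28 = 0.7812. B = V − Δ·S = 0.7812.
(2,2): S=93.7517. Δ = (V_up−V_dn)/(S_up−S_dn) = (0.0000−1.0000)/(124.6898−77.8139) = -0.0213. V = [p*·0.0000 + (1−p*)·1.0000]/1.28 = 0.0781. B = V − Δ·S = 2.0781.
(1,0): S=43.9900. Δ = (V_up−V_dn)/(S_up−S_dn) = (0.7812−0.7812)/(58.5067−36.5117) = 0.0000. V = [p*·0.7812 + (1−p*)·0.7812]/1.28 = 0.6104. B = V − Δ·S = 0.6104.
(1,1): S=70.4900. Δ = (V_up−V_dn)/(S_up−S_dn) = (0.0781−0.7812)/(93.7517−58.5067) = -0.0199. V = [p*·0.0781 + (1−p*)·0.7812]/1.28 = 0.1160. B = V − Δ·S = 1.5222.
(0,0): S=53.0000. Δ = (V_up−V_dn)/(S_up−S_dn) = (0.1160−0.6104)/(70.4900−43.9900) = -0.0187. V = [p*·0.1160 + (1−p*)·0.6104]/1.28 = 0.1292. B = V − Δ·S = 1.1180.
Root portfolio cost Δ·53+B reproduces V0=0.1292.

(0,0): Delta=-0.0187 Bond=1.1180
(1,0): Delta=0.0000 Bond=0.6104
(1,1): Delta=-0.0199 Bond=1.5222
(2,0): Delta=0.0000 Bond=0.7812
(2,1): Delta=0.0000 Bond=0.7812
(2,2): Delta=-0.0213 Bond=2.0781
V0=0.1292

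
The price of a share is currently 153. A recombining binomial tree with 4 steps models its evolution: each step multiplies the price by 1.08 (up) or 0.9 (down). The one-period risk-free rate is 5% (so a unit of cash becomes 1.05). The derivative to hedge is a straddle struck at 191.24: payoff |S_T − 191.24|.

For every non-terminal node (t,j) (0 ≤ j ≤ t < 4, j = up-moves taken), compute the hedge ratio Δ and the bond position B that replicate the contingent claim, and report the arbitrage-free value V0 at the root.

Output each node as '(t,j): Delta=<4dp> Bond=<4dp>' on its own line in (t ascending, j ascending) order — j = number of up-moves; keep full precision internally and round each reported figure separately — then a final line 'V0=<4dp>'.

(0,0): Delta=-0.3859 Bond=76.8020
(1,0): Delta=-1.0000 Bond=165.2003
(1,1): Delta=-0.2836 Bond=63.7305
(2,0): Delta=-1.0000 Bond=173.4603
(2,1): Delta=-1.0000 Bond=173.4603
(2,2): Delta=-0.1642 Bond=45.6084
(3,0): Delta=-1.0000 Bond=182.1333
(3,1): Delta=-1.0000 Bond=182.1333
(3,2): Delta=-1.0000 Bond=182.1333
(3,3): Delta=-0.0249 Bond=21.0399
V0=17.7556

The replicating-portfolio and risk-neutral prices coincide; use p* = (1.05−0.9)/(1.08−0.9) = 0.8333 for the latter.
Terminal payoffs: V(4,0)=90.8567, V(4,1)=70.7800, V(4,2)=46.6880, V(4,3)=17.7777, V(4,4)=16.9148
Node (3,0) S=111.5370: V=(p*·70.7800+(1−p*)·90.8567)/1.05=70.5963; Δ=(70.7800−90.8567)/(120.4600−100.3833)=-1.0000; B=V−Δ·S=182.1333
Node (3,1) S=133.8444: V=(p*·46.6880+(1−p*)·70.7800)/1.05=48.2889; Δ=(46.6880−70.7800)/(144.5520−120.4600)=-1.0000; B=V−Δ·S=182.1333
Node (3,2) S=160.6133: V=(p*·17.7777+(1−p*)·46.6880)/1.05=21.5201; Δ=(17.7777−46.6880)/(173.4623−144.5520)=-1.0000; B=V−Δ·S=182.1333
Node (3,3) S=192.7359: V=(p*·16.9148+(1−p*)·17.7777)/1.05=16.2463; Δ=(16.9148−17.7777)/(208.1548−173.4623)=-0.0249; B=V−Δ·S=21.0399
Node (2,0) S=123.9300: V=(p*·48.2889+(1−p*)·70.5963)/1.05=49.5303; Δ=(48.2889−70.5963)/(133.8444−111.5370)=-1.0000; B=V−Δ·S=173.4603
Node (2,1) S=148.7160: V=(p*·21.5201+(1−p*)·48.2889)/1.05=24.7443; Δ=(21.5201−48.2889)/(160.6133−133.8444)=-1.0000; B=V−Δ·S=173.4603
Node (2,2) S=178.4592: V=(p*·16.2463+(1−p*)·21.5201)/1.05=16.3098; Δ=(16.2463−21.5201)/(192.7359−160.6133)=-0.1642; B=V−Δ·S=45.6084
Node (1,0) S=137.7000: V=(p*·24.7443+(1−p*)·49.5303)/1.05=27.5003; Δ=(24.7443−49.5303)/(148.7160−123.9300)=-1.0000; B=V−Δ·S=165.2003
Node (1,1) S=165.2400: V=(p*·16.3098+(1−p*)·24.7443)/1.05=16.8719; Δ=(16.3098−24.7443)/(178.4592−148.7160)=-0.2836; B=V−Δ·S=63.7305
Node (0,0) S=153.0000: V=(p*·16.8719+(1−p*)·27.5003)/1.05=17.7556; Δ=(16.8719−27.5003)/(165.2400−137.7000)=-0.3859; B=V−Δ·S=76.8020
Root portfolio cost Δ·153+B reproduces V0=17.7556.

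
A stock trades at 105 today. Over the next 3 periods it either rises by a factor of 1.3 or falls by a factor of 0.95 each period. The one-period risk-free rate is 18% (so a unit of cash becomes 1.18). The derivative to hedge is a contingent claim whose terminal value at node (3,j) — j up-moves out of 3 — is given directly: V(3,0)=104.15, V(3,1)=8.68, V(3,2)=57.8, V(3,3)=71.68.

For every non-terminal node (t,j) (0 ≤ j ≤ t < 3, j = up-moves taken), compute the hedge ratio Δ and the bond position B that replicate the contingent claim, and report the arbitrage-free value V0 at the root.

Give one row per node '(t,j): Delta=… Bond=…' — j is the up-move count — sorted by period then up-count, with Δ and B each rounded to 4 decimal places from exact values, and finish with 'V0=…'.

(0,0): Delta=0.3304 Bond=-2.9041
(1,0): Delta=-0.0110 Bond=30.6263
(1,1): Delta=0.4605 Bond=-21.1938
(2,0): Delta=-2.8785 Bond=307.8668
(2,1): Delta=1.0823 Bond=-105.6320
(2,2): Delta=0.2235 Bond=17.0557
V0=31.7849

Under the risk-neutral measure, an up-move has probability p* = (R−d)/(u−d) = 0.6571 and values discount at R = 1.18.
At expiry t=3: V(3,0)=104.1500, V(3,1)=8.6800, V(3,2)=57.8000, V(3,3)=71.6800
Node (2,0) S=94.7625: V=(p*·8.6800+(1−p*)·104.1500)/1.18=35.0954; Δ=(8.6800−104.1500)/(123.1913−90.0244)=-2.8785; B=V−Δ·S=307.8668
Node (2,1) S=129.6750: V=(p*·57.8000+(1−p*)·8.6800)/1.18=34.7109; Δ=(57.8000−8.6800)/(168.5775−123.1912)=1.0823; B=V−Δ·S=-105.6320
Node (2,2) S=177.4500: V=(p*·71.6800+(1−p*)·57.8000)/1.18=56.7128; Δ=(71.6800−57.8000)/(230.6850−168.5775)=0.2235; B=V−Δ·S=17.0557
Node (1,0) S=99.7500: V=(p*·34.7109+(1−p*)·35.0954)/1.18=29.5277; Δ=(34.7109−35.0954)/(129.6750−94.7625)=-0.0110; B=V−Δ·S=30.6263
Node (1,1) S=136.5000: V=(p*·56.7128+(1−p*)·34.7109)/1.18=41.6689; Δ=(56.7128−34.7109)/(177.4500−129.6750)=0.4605; B=V−Δ·S=-21.1938
Node (0,0) S=105.0000: V=(p*·41.6689+(1−p*)·29.5277)/1.18=31.7849; Δ=(41.6689−29.5277)/(136.5000−99.7500)=0.3304; B=V−Δ·S=-2.9041
Root portfolio cost Δ·105+B reproduces V0=31.7849.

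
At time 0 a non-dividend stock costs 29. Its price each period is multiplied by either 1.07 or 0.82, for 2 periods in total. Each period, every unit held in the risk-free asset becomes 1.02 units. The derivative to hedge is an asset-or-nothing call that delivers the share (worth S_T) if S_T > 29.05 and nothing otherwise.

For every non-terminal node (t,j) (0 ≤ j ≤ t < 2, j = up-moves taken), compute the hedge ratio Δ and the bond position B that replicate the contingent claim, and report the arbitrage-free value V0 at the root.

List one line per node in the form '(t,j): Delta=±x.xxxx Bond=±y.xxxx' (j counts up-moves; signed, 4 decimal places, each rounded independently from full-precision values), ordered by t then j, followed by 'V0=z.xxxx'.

Since d<R<u, set p* = (R−d)/(u−d) = 0.8000; price each node as the discounted p*-expectation of its children.
Terminal values V(2,·): V(2,0)=0.0000, V(2,1)=0.0000, V(2,2)=33.2021
  t=1,j=0: stock 23.7800 → up 25.4446 (V=0.0000), down 19.4996 (V=0.0000). Price 0.0000; hedge Δ=0.0000, bond B=0.0000.
  t=1,j=1: stock 31.0300 → up 33.2021 (V=33.2021), down 25.4446 (V=0.0000). Price 26.0409; hedge Δ=4.2800, bond B=-106.7675.
  t=0,j=0: stock 29.0000 → up 31.0300 (V=26.0409), down 23.7800 (V=0.0000). Price 20.4242; hedge Δ=3.5918, bond B=-83.7392.
Check: Δ(0,0)·S0 + B(0,0) = 20.4242 = V0.

(0,0): Delta=3.5918 Bond=-83.7392
(1,0): Delta=0.0000 Bond=0.0000
(1,1): Delta=4.2800 Bond=-106.7675
V0=20.4242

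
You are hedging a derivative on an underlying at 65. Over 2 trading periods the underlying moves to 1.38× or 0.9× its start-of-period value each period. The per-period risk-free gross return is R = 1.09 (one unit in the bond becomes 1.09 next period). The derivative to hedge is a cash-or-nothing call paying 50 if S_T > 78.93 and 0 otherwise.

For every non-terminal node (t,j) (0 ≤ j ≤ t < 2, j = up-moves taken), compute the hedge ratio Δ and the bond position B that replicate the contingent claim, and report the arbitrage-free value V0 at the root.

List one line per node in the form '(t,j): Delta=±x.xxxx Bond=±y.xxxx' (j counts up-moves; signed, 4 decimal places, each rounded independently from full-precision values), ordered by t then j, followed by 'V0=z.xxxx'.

The replicating-portfolio and risk-neutral prices coincide; use p* = (1.09−0.9)/(1.38−0.9) = 0.3958 for the latter.
At expiry t=2: V(2,0)=0.0000, V(2,1)=50.0000, V(2,2)=50.0000
Node (1,0) S=58.5000: V=(p*·50.0000+(1−p*)·0.0000)/1.09=18.1575; Δ=(50.0000−0.0000)/(80.7300−52.6500)=1.7806; B=V−Δ·S=-86.0092
Node (1,1) S=89.7000: V=(p*·50.0000+(1−p*)·50.0000)/1.09=45.8716; Δ=(50.0000−50.0000)/(123.7860−80.7300)=0.0000; B=V−Δ·S=45.8716
Node (0,0) S=65.0000: V=(p*·45.8716+(1−p*)·18.1575)/1.09=26.7226; Δ=(45.8716−18.1575)/(89.7000−58.5000)=0.8883; B=V−Δ·S=-31.0150
The time-0 hedge costs 26.7226, which is the no-arbitrage price.

(0,0): Delta=0.8883 Bond=-31.0150
(1,0): Delta=1.7806 Bond=-86.0092
(1,1): Delta=0.0000 Bond=45.8716
V0=26.7226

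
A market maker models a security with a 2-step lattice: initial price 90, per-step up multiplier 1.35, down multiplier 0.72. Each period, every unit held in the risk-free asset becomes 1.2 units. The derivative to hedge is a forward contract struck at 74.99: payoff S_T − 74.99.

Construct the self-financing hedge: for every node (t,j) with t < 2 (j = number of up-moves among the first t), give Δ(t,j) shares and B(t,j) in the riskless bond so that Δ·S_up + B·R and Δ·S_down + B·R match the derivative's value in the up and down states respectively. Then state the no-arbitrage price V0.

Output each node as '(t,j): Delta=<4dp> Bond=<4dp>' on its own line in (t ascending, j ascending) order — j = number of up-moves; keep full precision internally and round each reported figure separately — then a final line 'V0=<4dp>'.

Risk-neutral probability p* = (R−d)/(u−d) = (1.2−0.72)/(1.35−0.72) = 0.7619.
Terminal payoffs: V(2,0)=-28.3340, V(2,1)=12.4900, V(2,2)=89.0350
Node (1,0) S=64.8000: V=(p*·12.4900+(1−p*)·-28.3340)/1.2=2.3083; Δ=(12.4900−-28.3340)/(87.4800−46.6560)=1.0000; B=V−Δ·S=-62.4917
Node (1,1) S=121.5000: V=(p*·89.0350+(1−p*)·12.4900)/1.2=59.0083; Δ=(89.0350−12.4900)/(164.0250−87.4800)=1.0000; B=V−Δ·S=-62.4917
Node (0,0) S=90.0000: V=(p*·59.0083+(1−p*)·2.3083)/1.2=37.9236; Δ=(59.0083−2.3083)/(121.5000−64.8000)=1.0000; B=V−Δ·S=-52.0764
Check: Δ(0,0)·S0 + B(0,0) = 37.9236 = V0.

(0,0): Delta=1.0000 Bond=-52.0764
(1,0): Delta=1.0000 Bond=-62.4917
(1,1): Delta=1.0000 Bond=-62.4917
V0=37.9236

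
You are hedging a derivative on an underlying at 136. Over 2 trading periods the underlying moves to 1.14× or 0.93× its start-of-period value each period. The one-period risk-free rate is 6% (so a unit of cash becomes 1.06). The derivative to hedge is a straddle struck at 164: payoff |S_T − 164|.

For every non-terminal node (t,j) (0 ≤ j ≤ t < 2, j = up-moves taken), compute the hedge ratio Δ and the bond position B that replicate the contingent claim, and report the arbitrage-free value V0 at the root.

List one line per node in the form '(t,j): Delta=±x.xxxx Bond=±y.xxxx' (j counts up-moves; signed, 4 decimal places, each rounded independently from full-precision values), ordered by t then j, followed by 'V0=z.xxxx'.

Since d<R<u, set p* = (R−d)/(u−d) = 0.6190; price each node as the discounted p*-expectation of its children.
At expiry t=2: V(2,0)=46.3736, V(2,1)=19.8128, V(2,2)=12.7456
Node (1,0) S=126.4800: V=(p*·19.8128+(1−p*)·46.3736)/1.06=28.2370; Δ=(19.8128−46.3736)/(144.1872−117.6264)=-1.0000; B=V−Δ·S=154.7170
Node (1,1) S=155.0400: V=(p*·12.7456+(1−p*)·19.8128)/1.06=14.5640; Δ=(12.7456−19.8128)/(176.7456−144.1872)=-0.2171; B=V−Δ·S=48.2174
Node (0,0) S=136.0000: V=(p*·14.5640+(1−p*)·28.2370)/1.06=18.6536; Δ=(14.5640−28.2370)/(155.0400−126.4800)=-0.4787; B=V−Δ·S=83.7629
Each (Δ,B) replicates both successor values, so the strategy is self-financing and V0 is arbitrage-free.

(0,0): Delta=-0.4787 Bond=83.7629
(1,0): Delta=-1.0000 Bond=154.7170
(1,1): Delta=-0.2171 Bond=48.2174
V0=18.6536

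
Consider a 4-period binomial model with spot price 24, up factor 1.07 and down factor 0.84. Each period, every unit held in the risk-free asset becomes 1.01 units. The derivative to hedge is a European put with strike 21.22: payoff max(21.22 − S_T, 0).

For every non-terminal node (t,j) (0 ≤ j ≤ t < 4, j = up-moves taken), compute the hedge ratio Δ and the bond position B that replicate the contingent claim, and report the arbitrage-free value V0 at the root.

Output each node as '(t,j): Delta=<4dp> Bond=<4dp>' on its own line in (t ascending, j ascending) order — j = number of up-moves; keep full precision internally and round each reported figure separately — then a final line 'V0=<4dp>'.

Risk-neutral probability p* = (R−d)/(u−d) = (1.01−0.84)/(1.07−0.84) = 0.7391.
Payoff layer (t=4): V(4,0)=9.2711, V(4,1)=5.9994, V(4,2)=1.8318, V(4,3)=0.0000, V(4,4)=0.0000
Node (3,0) S=14.2249: V=(p*·5.9994+(1−p*)·9.2711)/1.01=6.7850; Δ=(5.9994−9.2711)/(15.2206−11.9489)=-1.0000; B=V−Δ·S=21.0099
Node (3,1) S=18.1198: V=(p*·1.8318+(1−p*)·5.9994)/1.01=2.8901; Δ=(1.8318−5.9994)/(19.3882−15.2206)=-1.0000; B=V−Δ·S=21.0099
Node (3,2) S=23.0812: V=(p*·0.0000+(1−p*)·1.8318)/1.01=0.4731; Δ=(0.0000−1.8318)/(24.6969−19.3882)=-0.3451; B=V−Δ·S=8.4375
Node (3,3) S=29.4010: V=(p*·0.0000+(1−p*)·0.0000)/1.01=0.0000; Δ=(0.0000−0.0000)/(31.4591−24.6969)=0.0000; B=V−Δ·S=0.0000
Node (2,0) S=16.9344: V=(p*·2.8901+(1−p*)·6.7850)/1.01=3.8675; Δ=(2.8901−6.7850)/(18.1198−14.2249)=-1.0000; B=V−Δ·S=20.8019
Node (2,1) S=21.5712: V=(p*·0.4731+(1−p*)·2.8901)/1.01=1.0927; Δ=(0.4731−2.8901)/(23.0812−18.1198)=-0.4872; B=V−Δ·S=11.6012
Node (2,2) S=27.4776: V=(p*·0.0000+(1−p*)·0.4731)/1.01=0.1222; Δ=(0.0000−0.4731)/(29.4010−23.0812)=-0.0749; B=V−Δ·S=2.1793
Node (1,0) S=20.1600: V=(p*·1.0927+(1−p*)·3.8675)/1.01=1.7986; Δ=(1.0927−3.8675)/(21.5712−16.9344)=-0.5984; B=V−Δ·S=13.8628
Node (1,1) S=25.6800: V=(p*·0.1222+(1−p*)·1.0927)/1.01=0.3717; Δ=(0.1222−1.0927)/(27.4776−21.5712)=-0.1643; B=V−Δ·S=4.5913
Node (0,0) S=24.0000: V=(p*·0.3717+(1−p*)·1.7986)/1.01=0.7365; Δ=(0.3717−1.7986)/(25.6800−20.1600)=-0.2585; B=V−Δ·S=6.9405
Root portfolio cost Δ·24+B reproduces V0=0.7365.

(0,0): Delta=-0.2585 Bond=6.9405
(1,0): Delta=-0.5984 Bond=13.8628
(1,1): Delta=-0.1643 Bond=4.5913
(2,0): Delta=-1.0000 Bond=20.8019
(2,1): Delta=-0.4872 Bond=11.6012
(2,2): Delta=-0.0749 Bond=2.1793
(3,0): Delta=-1.0000 Bond=21.0099
(3,1): Delta=-1.0000 Bond=21.0099
(3,2): Delta=-0.3451 Bond=8.4375
(3,3): Delta=0.0000 Bond=0.0000
V0=0.7365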